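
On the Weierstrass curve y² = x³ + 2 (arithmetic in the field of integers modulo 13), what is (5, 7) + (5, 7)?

tangent at (5, 7): λ = (3·5² + 0)/(2·7) ≡ 10/1. 1⁻¹ ≡ 1 (mod 13), so λ ≡ 10·1 ≡ 10.
  x = λ² - 5 - 5 = 100 - 10 ≡ 12; y = λ·(5 - 12) - 7 ≡ 1. → (12, 1)

(12, 1)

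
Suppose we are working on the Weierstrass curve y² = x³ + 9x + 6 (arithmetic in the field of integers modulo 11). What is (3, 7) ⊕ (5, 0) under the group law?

(3, 7) + (5, 0). λ = (0 - 7)/(5 - 3) ≡ 4/2 mod 11. 2⁻¹ ≡ 6 (mod 11), so λ ≡ 2.
  x = λ² - 3 - 5 = 4 - 8 ≡ 7; y = λ·(3 - 7) - 7 ≡ 7. → (7, 7)

(7, 7)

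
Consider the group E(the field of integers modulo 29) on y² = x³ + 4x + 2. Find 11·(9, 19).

(20, 22)

Write G = (9, 19).
Double-and-add on 11 = (1011)₂. Start with G = (9, 19) for the leading 1-bit.
double: tangent at (9, 19): λ = (3·9² + 4)/(2·19) ≡ 15/9. 9⁻¹ ≡ 13 (mod 29) since 9·13 = 117 ≡ 1, so λ ≡ 15·13 ≡ 21.
  x = λ² - 9 - 9 = 441 - 18 ≡ 17; y = λ·(9 - 17) - 19 ≡ 16. → (17, 16)
double: tangent at (17, 16): λ = (3·17² + 4)/(2·16) ≡ 1/3. 3⁻¹ ≡ 10 (mod 29) since 3·10 = 30 ≡ 1, so λ ≡ 1·10 ≡ 10.
  x = λ² - 17 - 17 = 100 - 34 ≡ 8; y = λ·(17 - 8) - 16 ≡ 16. → (8, 16)
add G: (8, 16) + (9, 19). λ = (19 - 16)/(9 - 8) ≡ 3/1 mod 29. 1⁻¹ ≡ 1 (mod 29) since 1·1 = 1 ≡ 1, so λ ≡ 3.
  x = λ² - 8 - 9 = 9 - 17 ≡ 21; y = λ·(8 - 21) - 16 ≡ 3. → (21, 3)
double: tangent at (21, 3): λ = (3·21² + 4)/(2·3) ≡ 22/6. 6⁻¹ ≡ 5 (mod 29), so λ ≡ 22·5 ≡ 23.
  x = λ² - 21 - 21 = 529 - 42 ≡ 23; y = λ·(21 - 23) - 3 ≡ 9. → (23, 9)
add G: (23, 9) + (9, 19). λ = (19 - 9)/(9 - 23) ≡ 10/15 mod 29. 15⁻¹ ≡ 2 (mod 29), so λ ≡ 20.
  x = λ² - 23 - 9 = 400 - 32 ≡ 20; y = λ·(23 - 20) - 9 ≡ 22. → (20, 22)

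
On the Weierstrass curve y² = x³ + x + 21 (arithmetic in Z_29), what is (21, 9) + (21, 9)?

(7, 9)

tangent at (21, 9): λ = (3·21² + 1)/(2·9) ≡ 19/18. 18⁻¹ ≡ 21 (mod 29), so λ ≡ 19·21 ≡ 22.
  x = λ² - 21 - 21 = 484 - 42 ≡ 7; y = λ·(21 - 7) - 9 ≡ 9. → (7, 9)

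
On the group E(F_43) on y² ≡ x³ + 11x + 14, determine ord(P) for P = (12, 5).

2P: tangent at (12, 5): λ = (3·12² + 11)/(2·5) ≡ 13/10. 10⁻¹ ≡ 13 (mod 43) since 10·13 = 130 ≡ 1, so λ ≡ 13·13 ≡ 40.
  x = λ² - 12 - 12 = 1600 - 24 ≡ 28; y = λ·(12 - 28) - 5 ≡ 0. → (28, 0)
3P: (28, 0) + (12, 5). λ = (5 - 0)/(12 - 28) ≡ 5/27 mod 43. 27⁻¹ ≡ 8 (mod 43) since 27·8 = 216 ≡ 1, so λ ≡ 40.
  x = λ² - 28 - 12 = 1600 - 40 ≡ 12; y = λ·(28 - 12) - 0 ≡ 38. → (12, 38)
4P: (12, 38) + (12, 5): same x and y₁ ≡ -y₂, so the sum is O.
4P = O, so the order is 4.

4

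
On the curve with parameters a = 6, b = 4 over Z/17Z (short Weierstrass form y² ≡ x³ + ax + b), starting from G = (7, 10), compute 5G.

(12, 6)

Double-and-add on 5 = (101)₂. Start with G = (7, 10) for the leading 1-bit.
double: tangent at (7, 10): λ = (3·7² + 6)/(2·10) ≡ 0/3. 3⁻¹ ≡ 6 (mod 17), so λ ≡ 0·6 ≡ 0.
  x = λ² - 7 - 7 = 0 - 14 ≡ 3; y = λ·(7 - 3) - 10 ≡ 7. → (3, 7)
double: tangent at (3, 7): λ = (3·3² + 6)/(2·7) ≡ 16/14. 14⁻¹ ≡ 11 (mod 17), so λ ≡ 16·11 ≡ 6.
  x = λ² - 3 - 3 = 36 - 6 ≡ 13; y = λ·(3 - 13) - 7 ≡ 1. → (13, 1)
add G: (13, 1) + (7, 10). λ = (10 - 1)/(7 - 13) ≡ 9/11 mod 17. 11⁻¹ ≡ 14 (mod 17) since 11·14 = 154 ≡ 1, so λ ≡ 7.
  x = λ² - 13 - 7 = 49 - 20 ≡ 12; y = λ·(13 - 12) - 1 ≡ 6. → (12, 6)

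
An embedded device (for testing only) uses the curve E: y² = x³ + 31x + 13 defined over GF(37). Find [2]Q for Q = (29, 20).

(12, 35)

tangent at (29, 20): λ = (3·29² + 31)/(2·20) ≡ 1/3. 3⁻¹ ≡ 25 (mod 37), so λ ≡ 1·25 ≡ 25.
  x = λ² - 29 - 29 = 625 - 58 ≡ 12; y = λ·(29 - 12) - 20 ≡ 35. → (12, 35)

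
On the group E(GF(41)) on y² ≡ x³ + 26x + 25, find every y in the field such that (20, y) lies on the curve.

none

x³ + 26x + 25 = 8545 ≡ 17 (mod 41).
17 is a non-residue mod 41; no y exists.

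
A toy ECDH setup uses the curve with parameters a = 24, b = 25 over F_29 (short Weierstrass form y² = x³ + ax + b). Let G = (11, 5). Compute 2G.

tangent at (11, 5): λ = (3·11² + 24)/(2·5) ≡ 10/10. 10⁻¹ ≡ 3 (mod 29), so λ ≡ 10·3 ≡ 1.
  x = λ² - 11 - 11 = 1 - 22 ≡ 8; y = λ·(11 - 8) - 5 ≡ 27. → (8, 27)

(8, 27)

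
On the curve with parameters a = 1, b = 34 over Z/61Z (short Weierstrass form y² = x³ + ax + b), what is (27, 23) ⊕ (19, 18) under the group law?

(3, 53)

(27, 23) + (19, 18). λ = (18 - 23)/(19 - 27) ≡ 56/53 mod 61. 53⁻¹ ≡ 38 (mod 61), so λ ≡ 54.
  x = λ² - 27 - 19 = 2916 - 46 ≡ 3; y = λ·(27 - 3) - 23 ≡ 53. → (3, 53)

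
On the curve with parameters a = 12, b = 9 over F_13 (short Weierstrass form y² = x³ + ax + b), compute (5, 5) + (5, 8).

The two points share x = 5 and their y-coordinates satisfy 5 + 8 ≡ 0 (mod 13), so they are inverses. Their sum is the point at infinity.

O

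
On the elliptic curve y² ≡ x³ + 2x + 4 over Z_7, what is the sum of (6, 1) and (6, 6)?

The two points share x = 6 and their y-coordinates satisfy 1 + 6 ≡ 0 (mod 7), so they are inverses. Their sum is the point at infinity.

O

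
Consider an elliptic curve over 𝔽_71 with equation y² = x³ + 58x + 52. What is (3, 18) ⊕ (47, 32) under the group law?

(50, 9)

(3, 18) + (47, 32). λ = (32 - 18)/(47 - 3) ≡ 14/44 mod 71. 44⁻¹ ≡ 21 (mod 71), so λ ≡ 10.
  x = λ² - 3 - 47 = 100 - 50 ≡ 50; y = λ·(3 - 50) - 18 ≡ 9. → (50, 9)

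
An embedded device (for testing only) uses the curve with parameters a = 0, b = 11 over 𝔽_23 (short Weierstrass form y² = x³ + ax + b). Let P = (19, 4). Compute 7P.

(17, 5)

Double-and-add on 7 = (111)₂. Start with P = (19, 4) for the leading 1-bit.
double: tangent at (19, 4): λ = (3·19² + 0)/(2·4) ≡ 2/8. 8⁻¹ ≡ 3 (mod 23) since 8·3 = 24 ≡ 1, so λ ≡ 2·3 ≡ 6.
  x = λ² - 19 - 19 = 36 - 38 ≡ 21; y = λ·(19 - 21) - 4 ≡ 7. → (21, 7)
add P: (21, 7) + (19, 4). λ = (4 - 7)/(19 - 21) ≡ 20/21 mod 23. 21⁻¹ ≡ 11 (mod 23), so λ ≡ 13.
  x = λ² - 21 - 19 = 169 - 40 ≡ 14; y = λ·(21 - 14) - 7 ≡ 15. → (14, 15)
double: tangent at (14, 15): λ = (3·14² + 0)/(2·15) ≡ 13/7. 7⁻¹ ≡ 10 (mod 23) since 7·10 = 70 ≡ 1, so λ ≡ 13·10 ≡ 15.
  x = λ² - 14 - 14 = 225 - 28 ≡ 13; y = λ·(14 - 13) - 15 ≡ 0. → (13, 0)
add P: (13, 0) + (19, 4). λ = (4 - 0)/(19 - 13) ≡ 4/6 mod 23. 6⁻¹ ≡ 4 (mod 23), so λ ≡ 16.
  x = λ² - 13 - 19 = 256 - 32 ≡ 17; y = λ·(13 - 17) - 0 ≡ 5. → (17, 5)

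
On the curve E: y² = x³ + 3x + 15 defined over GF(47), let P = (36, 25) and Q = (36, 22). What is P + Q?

O

The two points share x = 36 and their y-coordinates satisfy 25 + 22 ≡ 0 (mod 47), so they are inverses. Their sum is O.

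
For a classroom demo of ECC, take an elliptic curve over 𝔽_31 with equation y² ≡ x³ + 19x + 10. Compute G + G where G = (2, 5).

tangent at (2, 5): λ = (3·2² + 19)/(2·5) ≡ 0/10. 10⁻¹ ≡ 28 (mod 31), so λ ≡ 0·28 ≡ 0.
  x = λ² - 2 - 2 = 0 - 4 ≡ 27; y = λ·(2 - 27) - 5 ≡ 26. → (27, 26)

(27, 26)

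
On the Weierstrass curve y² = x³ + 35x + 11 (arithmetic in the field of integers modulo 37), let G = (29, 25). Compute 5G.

(11, 32)

Double-and-add on 5 = (101)₂. Start with G = (29, 25) for the leading 1-bit.
double: tangent at (29, 25): λ = (3·29² + 35)/(2·25) ≡ 5/13. 13⁻¹ ≡ 20 (mod 37) since 13·20 = 260 ≡ 1, so λ ≡ 5·20 ≡ 26.
  x = λ² - 29 - 29 = 676 - 58 ≡ 26; y = λ·(29 - 26) - 25 ≡ 16. → (26, 16)
double: tangent at (26, 16): λ = (3·26² + 35)/(2·16) ≡ 28/32. 32⁻¹ ≡ 22 (mod 37), so λ ≡ 28·22 ≡ 24.
  x = λ² - 26 - 26 = 576 - 52 ≡ 6; y = λ·(26 - 6) - 16 ≡ 20. → (6, 20)
add G: (6, 20) + (29, 25). λ = (25 - 20)/(29 - 6) ≡ 5/23 mod 37. 23⁻¹ ≡ 29 (mod 37) since 23·29 = 667 ≡ 1, so λ ≡ 34.
  x = λ² - 6 - 29 = 1156 - 35 ≡ 11; y = λ·(6 - 11) - 20 ≡ 32. → (11, 32)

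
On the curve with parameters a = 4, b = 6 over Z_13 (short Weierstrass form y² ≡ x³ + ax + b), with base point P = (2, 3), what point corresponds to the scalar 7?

(7, 0)

Repeated addition: build up to 7P.
2P: tangent at (2, 3): λ = (3·2² + 4)/(2·3) ≡ 3/6. 6⁻¹ ≡ 11 (mod 13) since 6·11 = 66 ≡ 1, so λ ≡ 3·11 ≡ 7.
  x = λ² - 2 - 2 = 49 - 4 ≡ 6; y = λ·(2 - 6) - 3 ≡ 8. → (6, 8)
3P: (6, 8) + (2, 3). λ = (3 - 8)/(2 - 6) ≡ 8/9 mod 13. 9⁻¹ ≡ 3 (mod 13), so λ ≡ 11.
  x = λ² - 6 - 2 = 121 - 8 ≡ 9; y = λ·(6 - 9) - 8 ≡ 11. → (9, 11)
4P: (9, 11) + (2, 3). λ = (3 - 11)/(2 - 9) ≡ 5/6 mod 13. 6⁻¹ ≡ 11 (mod 13), so λ ≡ 3.
  x = λ² - 9 - 2 = 9 - 11 ≡ 11; y = λ·(9 - 11) - 11 ≡ 9. → (11, 9)
5P: (11, 9) + (2, 3). λ = (3 - 9)/(2 - 11) ≡ 7/4 mod 13. 4⁻¹ ≡ 10 (mod 13), so λ ≡ 5.
  x = λ² - 11 - 2 = 25 - 13 ≡ 12; y = λ·(11 - 12) - 9 ≡ 12. → (12, 12)
6P: (12, 12) + (2, 3). λ = (3 - 12)/(2 - 12) ≡ 4/3 mod 13. 3⁻¹ ≡ 9 (mod 13) since 3·9 = 27 ≡ 1, so λ ≡ 10.
  x = λ² - 12 - 2 = 100 - 14 ≡ 8; y = λ·(12 - 8) - 12 ≡ 2. → (8, 2)
7P: (8, 2) + (2, 3). λ = (3 - 2)/(2 - 8) ≡ 1/7 mod 13. 7⁻¹ ≡ 2 (mod 13) since 7·2 = 14 ≡ 1, so λ ≡ 2.
  x = λ² - 8 - 2 = 4 - 10 ≡ 7; y = λ·(8 - 7) - 2 ≡ 0. → (7, 0)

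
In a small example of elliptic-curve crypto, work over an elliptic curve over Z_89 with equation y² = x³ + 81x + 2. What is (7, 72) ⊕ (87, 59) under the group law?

(74, 29)

(7, 72) + (87, 59). λ = (59 - 72)/(87 - 7) ≡ 76/80 mod 89. 80⁻¹ ≡ 79 (mod 89), so λ ≡ 41.
  x = λ² - 7 - 87 = 1681 - 94 ≡ 74; y = λ·(7 - 74) - 72 ≡ 29. → (74, 29)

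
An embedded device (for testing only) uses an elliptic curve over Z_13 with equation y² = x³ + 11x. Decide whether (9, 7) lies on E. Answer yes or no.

no

y² = 7² ≡ 10; x³ + 11x + 0 = 828 ≡ 9 (mod 13). 10 ≠ 9.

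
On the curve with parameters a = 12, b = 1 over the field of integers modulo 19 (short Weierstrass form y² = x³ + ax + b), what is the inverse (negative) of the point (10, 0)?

(10, 0)

-(10, 0) = (10, -0 mod 19) = (10, 0).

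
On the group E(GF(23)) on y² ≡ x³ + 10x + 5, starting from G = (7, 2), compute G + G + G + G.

Repeated addition: build up to 4G.
2G: tangent at (7, 2): λ = (3·7² + 10)/(2·2) ≡ 19/4. 4⁻¹ ≡ 6 (mod 23), so λ ≡ 19·6 ≡ 22.
  x = λ² - 7 - 7 = 484 - 14 ≡ 10; y = λ·(7 - 10) - 2 ≡ 1. → (10, 1)
3G: (10, 1) + (7, 2). λ = (2 - 1)/(7 - 10) ≡ 1/20 mod 23. 20⁻¹ ≡ 15 (mod 23) since 20·15 = 300 ≡ 1, so λ ≡ 15.
  x = λ² - 10 - 7 = 225 - 17 ≡ 1; y = λ·(10 - 1) - 1 ≡ 19. → (1, 19)
4G: (1, 19) + (7, 2). λ = (2 - 19)/(7 - 1) ≡ 6/6 mod 23. 6⁻¹ ≡ 4 (mod 23), so λ ≡ 1.
  x = λ² - 1 - 7 = 1 - 8 ≡ 16; y = λ·(1 - 16) - 19 ≡ 12. → (16, 12)

(16, 12)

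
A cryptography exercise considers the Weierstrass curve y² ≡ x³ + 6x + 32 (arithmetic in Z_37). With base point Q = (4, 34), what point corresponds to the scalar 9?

(20, 7)

Repeated addition: build up to 9Q.
2Q: tangent at (4, 34): λ = (3·4² + 6)/(2·34) ≡ 17/31. 31⁻¹ ≡ 6 (mod 37) since 31·6 = 186 ≡ 1, so λ ≡ 17·6 ≡ 28.
  x = λ² - 4 - 4 = 784 - 8 ≡ 36; y = λ·(4 - 36) - 34 ≡ 32. → (36, 32)
3Q: (36, 32) + (4, 34). λ = (34 - 32)/(4 - 36) ≡ 2/5 mod 37. 5⁻¹ ≡ 15 (mod 37), so λ ≡ 30.
  x = λ² - 36 - 4 = 900 - 40 ≡ 9; y = λ·(36 - 9) - 32 ≡ 1. → (9, 1)
4Q: (9, 1) + (4, 34). λ = (34 - 1)/(4 - 9) ≡ 33/32 mod 37. 32⁻¹ ≡ 22 (mod 37), so λ ≡ 23.
  x = λ² - 9 - 4 = 529 - 13 ≡ 35; y = λ·(9 - 35) - 1 ≡ 30. → (35, 30)
5Q: (35, 30) + (4, 34). λ = (34 - 30)/(4 - 35) ≡ 4/6 mod 37. 6⁻¹ ≡ 31 (mod 37), so λ ≡ 13.
  x = λ² - 35 - 4 = 169 - 39 ≡ 19; y = λ·(35 - 19) - 30 ≡ 30. → (19, 30)
6Q: (19, 30) + (4, 34). λ = (34 - 30)/(4 - 19) ≡ 4/22 mod 37. 22⁻¹ ≡ 32 (mod 37) since 22·32 = 704 ≡ 1, so λ ≡ 17.
  x = λ² - 19 - 4 = 289 - 23 ≡ 7; y = λ·(19 - 7) - 30 ≡ 26. → (7, 26)
7Q: (7, 26) + (4, 34). λ = (34 - 26)/(4 - 7) ≡ 8/34 mod 37. 34⁻¹ ≡ 12 (mod 37), so λ ≡ 22.
  x = λ² - 7 - 4 = 484 - 11 ≡ 29; y = λ·(7 - 29) - 26 ≡ 8. → (29, 8)
8Q: (29, 8) + (4, 34). λ = (34 - 8)/(4 - 29) ≡ 26/12 mod 37. 12⁻¹ ≡ 34 (mod 37) since 12·34 = 408 ≡ 1, so λ ≡ 33.
  x = λ² - 29 - 4 = 1089 - 33 ≡ 20; y = λ·(29 - 20) - 8 ≡ 30. → (20, 30)
9Q: (20, 30) + (4, 34). λ = (34 - 30)/(4 - 20) ≡ 4/21 mod 37. 21⁻¹ ≡ 30 (mod 37) since 21·30 = 630 ≡ 1, so λ ≡ 9.
  x = λ² - 20 - 4 = 81 - 24 ≡ 20; y = λ·(20 - 20) - 30 ≡ 7. → (20, 7)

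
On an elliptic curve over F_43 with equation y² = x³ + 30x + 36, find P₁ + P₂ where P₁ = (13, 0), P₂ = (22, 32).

(1, 14)

(13, 0) + (22, 32). λ = (32 - 0)/(22 - 13) ≡ 32/9 mod 43. 9⁻¹ ≡ 24 (mod 43), so λ ≡ 37.
  x = λ² - 13 - 22 = 1369 - 35 ≡ 1; y = λ·(13 - 1) - 0 ≡ 14. → (1, 14)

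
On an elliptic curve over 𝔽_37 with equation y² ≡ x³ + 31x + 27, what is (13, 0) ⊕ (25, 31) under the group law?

(27, 7)

(13, 0) + (25, 31). λ = (31 - 0)/(25 - 13) ≡ 31/12 mod 37. 12⁻¹ ≡ 34 (mod 37) since 12·34 = 408 ≡ 1, so λ ≡ 18.
  x = λ² - 13 - 25 = 324 - 38 ≡ 27; y = λ·(13 - 27) - 0 ≡ 7. → (27, 7)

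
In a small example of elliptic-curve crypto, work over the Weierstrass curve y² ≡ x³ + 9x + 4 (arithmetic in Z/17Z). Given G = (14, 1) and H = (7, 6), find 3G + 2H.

(4, 6)

First 3G:
Repeated addition: build up to 3G.
2G: tangent at (14, 1): λ = (3·14² + 9)/(2·1) ≡ 2/2. 2⁻¹ ≡ 9 (mod 17) since 2·9 = 18 ≡ 1, so λ ≡ 2·9 ≡ 1.
  x = λ² - 14 - 14 = 1 - 28 ≡ 7; y = λ·(14 - 7) - 1 ≡ 6. → (7, 6)
3G: (7, 6) + (14, 1). λ = (1 - 6)/(14 - 7) ≡ 12/7 mod 17. 7⁻¹ ≡ 5 (mod 17), so λ ≡ 9.
  x = λ² - 7 - 14 = 81 - 21 ≡ 9; y = λ·(7 - 9) - 6 ≡ 10. → (9, 10)
3G = (9, 10).
Next 2H:
Repeated addition: build up to 2H.
2H: tangent at (7, 6): λ = (3·7² + 9)/(2·6) ≡ 3/12. 12⁻¹ ≡ 10 (mod 17), so λ ≡ 3·10 ≡ 13.
  x = λ² - 7 - 7 = 169 - 14 ≡ 2; y = λ·(7 - 2) - 6 ≡ 8. → (2, 8)
2H = (2, 8).
Finally 3G + 2H:
(9, 10) + (2, 8). λ = (8 - 10)/(2 - 9) ≡ 15/10 mod 17. 10⁻¹ ≡ 12 (mod 17) since 10·12 = 120 ≡ 1, so λ ≡ 10.
  x = λ² - 9 - 2 = 100 - 11 ≡ 4; y = λ·(9 - 4) - 10 ≡ 6. → (4, 6)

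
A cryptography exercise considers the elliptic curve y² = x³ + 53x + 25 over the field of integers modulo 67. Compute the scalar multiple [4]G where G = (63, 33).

(34, 23)

Repeated addition: build up to 4G.
2G: tangent at (63, 33): λ = (3·63² + 53)/(2·33) ≡ 34/66. 66⁻¹ ≡ 66 (mod 67), so λ ≡ 34·66 ≡ 33.
  x = λ² - 63 - 63 = 1089 - 126 ≡ 25; y = λ·(63 - 25) - 33 ≡ 15. → (25, 15)
3G: (25, 15) + (63, 33). λ = (33 - 15)/(63 - 25) ≡ 18/38 mod 67. 38⁻¹ ≡ 30 (mod 67), so λ ≡ 4.
  x = λ² - 25 - 63 = 16 - 88 ≡ 62; y = λ·(25 - 62) - 15 ≡ 38. → (62, 38)
4G: (62, 38) + (63, 33). λ = (33 - 38)/(63 - 62) ≡ 62/1 mod 67. 1⁻¹ ≡ 1 (mod 67), so λ ≡ 62.
  x = λ² - 62 - 63 = 3844 - 125 ≡ 34; y = λ·(62 - 34) - 38 ≡ 23. → (34, 23)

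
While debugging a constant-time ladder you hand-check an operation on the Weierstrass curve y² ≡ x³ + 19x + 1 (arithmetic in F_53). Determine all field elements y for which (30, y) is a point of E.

x³ + 19x + 1 = 27571 ≡ 11 (mod 53).
Square roots of 11 mod 53: 8 and 45 (since 8² = 64 ≡ 11).

8, 45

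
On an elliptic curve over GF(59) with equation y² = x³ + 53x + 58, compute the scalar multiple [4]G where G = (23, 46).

Repeated addition: build up to 4G.
2G: tangent at (23, 46): λ = (3·23² + 53)/(2·46) ≡ 47/33. 33⁻¹ ≡ 34 (mod 59) since 33·34 = 1122 ≡ 1, so λ ≡ 47·34 ≡ 5.
  x = λ² - 23 - 23 = 25 - 46 ≡ 38; y = λ·(23 - 38) - 46 ≡ 56. → (38, 56)
3G: (38, 56) + (23, 46). λ = (46 - 56)/(23 - 38) ≡ 49/44 mod 59. 44⁻¹ ≡ 55 (mod 59), so λ ≡ 40.
  x = λ² - 38 - 23 = 1600 - 61 ≡ 5; y = λ·(38 - 5) - 56 ≡ 25. → (5, 25)
4G: (5, 25) + (23, 46). λ = (46 - 25)/(23 - 5) ≡ 21/18 mod 59. 18⁻¹ ≡ 23 (mod 59) since 18·23 = 414 ≡ 1, so λ ≡ 11.
  x = λ² - 5 - 23 = 121 - 28 ≡ 34; y = λ·(5 - 34) - 25 ≡ 10. → (34, 10)

(34, 10)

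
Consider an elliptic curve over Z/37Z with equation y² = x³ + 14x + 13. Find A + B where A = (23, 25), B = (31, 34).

(23, 12)

(23, 25) + (31, 34). λ = (34 - 25)/(31 - 23) ≡ 9/8 mod 37. 8⁻¹ ≡ 14 (mod 37) since 8·14 = 112 ≡ 1, so λ ≡ 15.
  x = λ² - 23 - 31 = 225 - 54 ≡ 23; y = λ·(23 - 23) - 25 ≡ 12. → (23, 12)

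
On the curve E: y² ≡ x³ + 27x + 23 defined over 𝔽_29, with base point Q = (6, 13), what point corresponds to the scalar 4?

Repeated addition: build up to 4Q.
2Q: tangent at (6, 13): λ = (3·6² + 27)/(2·13) ≡ 19/26. 26⁻¹ ≡ 19 (mod 29) since 26·19 = 494 ≡ 1, so λ ≡ 19·19 ≡ 13.
  x = λ² - 6 - 6 = 169 - 12 ≡ 12; y = λ·(6 - 12) - 13 ≡ 25. → (12, 25)
3Q: (12, 25) + (6, 13). λ = (13 - 25)/(6 - 12) ≡ 17/23 mod 29. 23⁻¹ ≡ 24 (mod 29), so λ ≡ 2.
  x = λ² - 12 - 6 = 4 - 18 ≡ 15; y = λ·(12 - 15) - 25 ≡ 27. → (15, 27)
4Q: (15, 27) + (6, 13). λ = (13 - 27)/(6 - 15) ≡ 15/20 mod 29. 20⁻¹ ≡ 16 (mod 29), so λ ≡ 8.
  x = λ² - 15 - 6 = 64 - 21 ≡ 14; y = λ·(15 - 14) - 27 ≡ 10. → (14, 10)

(14, 10)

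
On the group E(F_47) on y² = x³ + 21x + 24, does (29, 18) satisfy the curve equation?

no

y² = 18² ≡ 42; x³ + 21x + 24 = 25022 ≡ 18 (mod 47). 42 ≠ 18.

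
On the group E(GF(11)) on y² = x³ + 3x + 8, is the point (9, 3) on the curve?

no

y² = 3² ≡ 9; x³ + 3x + 8 = 764 ≡ 5 (mod 11). 9 ≠ 5.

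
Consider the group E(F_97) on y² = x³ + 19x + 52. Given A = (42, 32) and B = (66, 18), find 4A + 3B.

(70, 41)

First 4A:
Double-and-add on 4 = (100)₂. Start with A = (42, 32) for the leading 1-bit.
double: tangent at (42, 32): λ = (3·42² + 19)/(2·32) ≡ 73/64. 64⁻¹ ≡ 47 (mod 97), so λ ≡ 73·47 ≡ 36.
  x = λ² - 42 - 42 = 1296 - 84 ≡ 48; y = λ·(42 - 48) - 32 ≡ 43. → (48, 43)
double: tangent at (48, 43): λ = (3·48² + 19)/(2·43) ≡ 44/86. 86⁻¹ ≡ 44 (mod 97) since 86·44 = 3784 ≡ 1, so λ ≡ 44·44 ≡ 93.
  x = λ² - 48 - 48 = 8649 - 96 ≡ 17; y = λ·(48 - 17) - 43 ≡ 27. → (17, 27)
4A = (17, 27).
Next 3B:
Repeated addition: build up to 3B.
2B: tangent at (66, 18): λ = (3·66² + 19)/(2·18) ≡ 89/36. 36⁻¹ ≡ 62 (mod 97) since 36·62 = 2232 ≡ 1, so λ ≡ 89·62 ≡ 86.
  x = λ² - 66 - 66 = 7396 - 132 ≡ 86; y = λ·(66 - 86) - 18 ≡ 8. → (86, 8)
3B: (86, 8) + (66, 18). λ = (18 - 8)/(66 - 86) ≡ 10/77 mod 97. 77⁻¹ ≡ 63 (mod 97), so λ ≡ 48.
  x = λ² - 86 - 66 = 2304 - 152 ≡ 18; y = λ·(86 - 18) - 8 ≡ 55. → (18, 55)
3B = (18, 55).
Finally 4A + 3B:
(17, 27) + (18, 55). λ = (55 - 27)/(18 - 17) ≡ 28/1 mod 97. 1⁻¹ ≡ 1 (mod 97) since 1·1 = 1 ≡ 1, so λ ≡ 28.
  x = λ² - 17 - 18 = 784 - 35 ≡ 70; y = λ·(17 - 70) - 27 ≡ 41. → (70, 41)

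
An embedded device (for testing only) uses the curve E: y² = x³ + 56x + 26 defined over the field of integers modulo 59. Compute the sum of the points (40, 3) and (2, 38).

(40, 3) + (2, 38). λ = (38 - 3)/(2 - 40) ≡ 35/21 mod 59. 21⁻¹ ≡ 45 (mod 59), so λ ≡ 41.
  x = λ² - 40 - 2 = 1681 - 42 ≡ 46; y = λ·(40 - 46) - 3 ≡ 46. → (46, 46)

(46, 46)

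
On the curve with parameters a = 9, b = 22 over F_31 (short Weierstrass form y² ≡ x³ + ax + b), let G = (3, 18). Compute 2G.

(26, 21)

tangent at (3, 18): λ = (3·3² + 9)/(2·18) ≡ 5/5. 5⁻¹ ≡ 25 (mod 31) since 5·25 = 125 ≡ 1, so λ ≡ 5·25 ≡ 1.
  x = λ² - 3 - 3 = 1 - 6 ≡ 26; y = λ·(3 - 26) - 18 ≡ 21. → (26, 21)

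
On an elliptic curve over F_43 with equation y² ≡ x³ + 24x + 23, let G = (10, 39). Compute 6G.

Double-and-add on 6 = (110)₂. Start with G = (10, 39) for the leading 1-bit.
double: tangent at (10, 39): λ = (3·10² + 24)/(2·39) ≡ 23/35. 35⁻¹ ≡ 16 (mod 43) since 35·16 = 560 ≡ 1, so λ ≡ 23·16 ≡ 24.
  x = λ² - 10 - 10 = 576 - 20 ≡ 40; y = λ·(10 - 40) - 39 ≡ 15. → (40, 15)
add G: (40, 15) + (10, 39). λ = (39 - 15)/(10 - 40) ≡ 24/13 mod 43. 13⁻¹ ≡ 10 (mod 43) since 13·10 = 130 ≡ 1, so λ ≡ 25.
  x = λ² - 40 - 10 = 625 - 50 ≡ 16; y = λ·(40 - 16) - 15 ≡ 26. → (16, 26)
double: tangent at (16, 26): λ = (3·16² + 24)/(2·26) ≡ 18/9. 9⁻¹ ≡ 24 (mod 43), so λ ≡ 18·24 ≡ 2.
  x = λ² - 16 - 16 = 4 - 32 ≡ 15; y = λ·(16 - 15) - 26 ≡ 19. → (15, 19)

(15, 19)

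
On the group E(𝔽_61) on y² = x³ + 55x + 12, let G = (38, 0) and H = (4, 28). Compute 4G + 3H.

O

First 4G:
Double-and-add on 4 = (100)₂. Start with G = (38, 0) for the leading 1-bit.
double: (38, 0) + (38, 0): same x and y₁ ≡ -y₂, so the sum is O.
double: O + O = O (identity).
4G = O.
Next 3H:
Repeated addition: build up to 3H.
2H: tangent at (4, 28): λ = (3·4² + 55)/(2·28) ≡ 42/56. 56⁻¹ ≡ 12 (mod 61) since 56·12 = 672 ≡ 1, so λ ≡ 42·12 ≡ 16.
  x = λ² - 4 - 4 = 256 - 8 ≡ 4; y = λ·(4 - 4) - 28 ≡ 33. → (4, 33)
3H: (4, 33) + (4, 28): same x and y₁ ≡ -y₂, so the sum is O.
3H = O.
Finally 4G + 3H:
O + O = O (identity).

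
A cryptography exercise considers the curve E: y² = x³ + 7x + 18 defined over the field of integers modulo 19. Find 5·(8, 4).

(13, 11)

Write G = (8, 4).
Double-and-add on 5 = (101)₂. Start with G = (8, 4) for the leading 1-bit.
double: tangent at (8, 4): λ = (3·8² + 7)/(2·4) ≡ 9/8. 8⁻¹ ≡ 12 (mod 19), so λ ≡ 9·12 ≡ 13.
  x = λ² - 8 - 8 = 169 - 16 ≡ 1; y = λ·(8 - 1) - 4 ≡ 11. → (1, 11)
double: tangent at (1, 11): λ = (3·1² + 7)/(2·11) ≡ 10/3. 3⁻¹ ≡ 13 (mod 19), so λ ≡ 10·13 ≡ 16.
  x = λ² - 1 - 1 = 256 - 2 ≡ 7; y = λ·(1 - 7) - 11 ≡ 7. → (7, 7)
add G: (7, 7) + (8, 4). λ = (4 - 7)/(8 - 7) ≡ 16/1 mod 19. 1⁻¹ ≡ 1 (mod 19) since 1·1 = 1 ≡ 1, so λ ≡ 16.
  x = λ² - 7 - 8 = 256 - 15 ≡ 13; y = λ·(7 - 13) - 7 ≡ 11. → (13, 11)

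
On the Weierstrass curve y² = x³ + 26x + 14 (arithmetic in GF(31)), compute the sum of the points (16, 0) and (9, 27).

(16, 0) + (9, 27). λ = (27 - 0)/(9 - 16) ≡ 27/24 mod 31. 24⁻¹ ≡ 22 (mod 31) since 24·22 = 528 ≡ 1, so λ ≡ 5.
  x = λ² - 16 - 9 = 25 - 25 ≡ 0; y = λ·(16 - 0) - 0 ≡ 18. → (0, 18)

(0, 18)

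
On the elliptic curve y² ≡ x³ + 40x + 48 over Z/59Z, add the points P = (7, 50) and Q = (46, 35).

(7, 50) + (46, 35). λ = (35 - 50)/(46 - 7) ≡ 44/39 mod 59. 39⁻¹ ≡ 56 (mod 59) since 39·56 = 2184 ≡ 1, so λ ≡ 45.
  x = λ² - 7 - 46 = 2025 - 53 ≡ 25; y = λ·(7 - 25) - 50 ≡ 25. → (25, 25)

(25, 25)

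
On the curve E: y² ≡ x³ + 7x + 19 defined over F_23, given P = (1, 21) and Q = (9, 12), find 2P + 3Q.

First 2P:
Repeated addition: build up to 2P.
2P: tangent at (1, 21): λ = (3·1² + 7)/(2·21) ≡ 10/19. 19⁻¹ ≡ 17 (mod 23) since 19·17 = 323 ≡ 1, so λ ≡ 10·17 ≡ 9.
  x = λ² - 1 - 1 = 81 - 2 ≡ 10; y = λ·(1 - 10) - 21 ≡ 13. → (10, 13)
2P = (10, 13).
Next 3Q:
Repeated addition: build up to 3Q.
2Q: tangent at (9, 12): λ = (3·9² + 7)/(2·12) ≡ 20/1. 1⁻¹ ≡ 1 (mod 23), so λ ≡ 20·1 ≡ 20.
  x = λ² - 9 - 9 = 400 - 18 ≡ 14; y = λ·(9 - 14) - 12 ≡ 3. → (14, 3)
3Q: (14, 3) + (9, 12). λ = (12 - 3)/(9 - 14) ≡ 9/18 mod 23. 18⁻¹ ≡ 9 (mod 23), so λ ≡ 12.
  x = λ² - 14 - 9 = 144 - 23 ≡ 6; y = λ·(14 - 6) - 3 ≡ 1. → (6, 1)
3Q = (6, 1).
Finally 2P + 3Q:
(10, 13) + (6, 1). λ = (1 - 13)/(6 - 10) ≡ 11/19 mod 23. 19⁻¹ ≡ 17 (mod 23), so λ ≡ 3.
  x = λ² - 10 - 6 = 9 - 16 ≡ 16; y = λ·(10 - 16) - 13 ≡ 15. → (16, 15)

(16, 15)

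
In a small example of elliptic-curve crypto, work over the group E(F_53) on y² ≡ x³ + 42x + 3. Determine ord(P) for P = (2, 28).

3

2P: tangent at (2, 28): λ = (3·2² + 42)/(2·28) ≡ 1/3. 3⁻¹ ≡ 18 (mod 53), so λ ≡ 1·18 ≡ 18.
  x = λ² - 2 - 2 = 324 - 4 ≡ 2; y = λ·(2 - 2) - 28 ≡ 25. → (2, 25)
3P: (2, 25) + (2, 28): same x and y₁ ≡ -y₂, so the sum is the point at infinity.
3P = the point at infinity, so the order is 3.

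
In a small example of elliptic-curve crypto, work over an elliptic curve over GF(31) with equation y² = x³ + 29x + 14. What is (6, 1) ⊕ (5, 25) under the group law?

(6, 1) + (5, 25). λ = (25 - 1)/(5 - 6) ≡ 24/30 mod 31. 30⁻¹ ≡ 30 (mod 31) since 30·30 = 900 ≡ 1, so λ ≡ 7.
  x = λ² - 6 - 5 = 49 - 11 ≡ 7; y = λ·(6 - 7) - 1 ≡ 23. → (7, 23)

(7, 23)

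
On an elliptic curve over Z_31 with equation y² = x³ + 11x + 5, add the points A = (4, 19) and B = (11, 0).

(24, 22)

(4, 19) + (11, 0). λ = (0 - 19)/(11 - 4) ≡ 12/7 mod 31. 7⁻¹ ≡ 9 (mod 31), so λ ≡ 15.
  x = λ² - 4 - 11 = 225 - 15 ≡ 24; y = λ·(4 - 24) - 19 ≡ 22. → (24, 22)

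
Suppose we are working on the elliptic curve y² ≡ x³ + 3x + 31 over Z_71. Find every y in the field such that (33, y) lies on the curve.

none

x³ + 3x + 31 = 36067 ≡ 70 (mod 71).
70 is a non-residue mod 71; no y exists.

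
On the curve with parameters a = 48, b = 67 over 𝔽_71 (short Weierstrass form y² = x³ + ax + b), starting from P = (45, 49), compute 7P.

Repeated addition: build up to 7P.
2P: tangent at (45, 49): λ = (3·45² + 48)/(2·49) ≡ 17/27. 27⁻¹ ≡ 50 (mod 71), so λ ≡ 17·50 ≡ 69.
  x = λ² - 45 - 45 = 4761 - 90 ≡ 56; y = λ·(45 - 56) - 49 ≡ 44. → (56, 44)
3P: (56, 44) + (45, 49). λ = (49 - 44)/(45 - 56) ≡ 5/60 mod 71. 60⁻¹ ≡ 58 (mod 71), so λ ≡ 6.
  x = λ² - 56 - 45 = 36 - 101 ≡ 6; y = λ·(56 - 6) - 44 ≡ 43. → (6, 43)
4P: (6, 43) + (45, 49). λ = (49 - 43)/(45 - 6) ≡ 6/39 mod 71. 39⁻¹ ≡ 51 (mod 71) since 39·51 = 1989 ≡ 1, so λ ≡ 22.
  x = λ² - 6 - 45 = 484 - 51 ≡ 7; y = λ·(6 - 7) - 43 ≡ 6. → (7, 6)
5P: (7, 6) + (45, 49). λ = (49 - 6)/(45 - 7) ≡ 43/38 mod 71. 38⁻¹ ≡ 43 (mod 71) since 38·43 = 1634 ≡ 1, so λ ≡ 3.
  x = λ² - 7 - 45 = 9 - 52 ≡ 28; y = λ·(7 - 28) - 6 ≡ 2. → (28, 2)
6P: (28, 2) + (45, 49). λ = (49 - 2)/(45 - 28) ≡ 47/17 mod 71. 17⁻¹ ≡ 46 (mod 71) since 17·46 = 782 ≡ 1, so λ ≡ 32.
  x = λ² - 28 - 45 = 1024 - 73 ≡ 28; y = λ·(28 - 28) - 2 ≡ 69. → (28, 69)
7P: (28, 69) + (45, 49). λ = (49 - 69)/(45 - 28) ≡ 51/17 mod 71. 17⁻¹ ≡ 46 (mod 71), so λ ≡ 3.
  x = λ² - 28 - 45 = 9 - 73 ≡ 7; y = λ·(28 - 7) - 69 ≡ 65. → (7, 65)

(7, 65)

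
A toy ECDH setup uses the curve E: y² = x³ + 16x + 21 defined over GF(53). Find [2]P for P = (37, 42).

(19, 20)

tangent at (37, 42): λ = (3·37² + 16)/(2·42) ≡ 42/31. 31⁻¹ ≡ 12 (mod 53) since 31·12 = 372 ≡ 1, so λ ≡ 42·12 ≡ 27.
  x = λ² - 37 - 37 = 729 - 74 ≡ 19; y = λ·(37 - 19) - 42 ≡ 20. → (19, 20)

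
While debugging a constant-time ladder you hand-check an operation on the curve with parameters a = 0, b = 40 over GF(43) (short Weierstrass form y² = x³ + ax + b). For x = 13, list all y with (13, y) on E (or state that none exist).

x³ + 0x + 40 = 2237 ≡ 1 (mod 43).
Square roots of 1 mod 43: 1 and 42 (since 1² = 1 ≡ 1).

1, 42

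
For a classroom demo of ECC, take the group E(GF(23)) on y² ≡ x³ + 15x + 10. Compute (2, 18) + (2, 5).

The two points share x = 2 and their y-coordinates satisfy 18 + 5 ≡ 0 (mod 23), so they are inverses. Their sum is ∞.

O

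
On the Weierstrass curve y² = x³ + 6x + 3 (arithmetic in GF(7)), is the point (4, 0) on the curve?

y² = 0² ≡ 0; x³ + 6x + 3 = 91 ≡ 0 (mod 7). 0 = 0.

yes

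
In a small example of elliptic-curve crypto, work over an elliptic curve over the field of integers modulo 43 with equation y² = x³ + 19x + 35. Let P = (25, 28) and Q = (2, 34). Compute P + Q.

(25, 28) + (2, 34). λ = (34 - 28)/(2 - 25) ≡ 6/20 mod 43. 20⁻¹ ≡ 28 (mod 43), so λ ≡ 39.
  x = λ² - 25 - 2 = 1521 - 27 ≡ 32; y = λ·(25 - 32) - 28 ≡ 0. → (32, 0)

(32, 0)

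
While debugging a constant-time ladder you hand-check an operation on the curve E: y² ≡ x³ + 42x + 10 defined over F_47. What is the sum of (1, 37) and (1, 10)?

O

The two points share x = 1 and their y-coordinates satisfy 37 + 10 ≡ 0 (mod 47), so they are inverses. Their sum is O.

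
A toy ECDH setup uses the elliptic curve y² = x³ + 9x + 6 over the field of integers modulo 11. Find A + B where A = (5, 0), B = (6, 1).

(1, 4)

(5, 0) + (6, 1). λ = (1 - 0)/(6 - 5) ≡ 1/1 mod 11. 1⁻¹ ≡ 1 (mod 11), so λ ≡ 1.
  x = λ² - 5 - 6 = 1 - 11 ≡ 1; y = λ·(5 - 1) - 0 ≡ 4. → (1, 4)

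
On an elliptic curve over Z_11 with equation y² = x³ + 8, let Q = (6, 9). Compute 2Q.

(2, 4)

tangent at (6, 9): λ = (3·6² + 0)/(2·9) ≡ 9/7. 7⁻¹ ≡ 8 (mod 11), so λ ≡ 9·8 ≡ 6.
  x = λ² - 6 - 6 = 36 - 12 ≡ 2; y = λ·(6 - 2) - 9 ≡ 4. → (2, 4)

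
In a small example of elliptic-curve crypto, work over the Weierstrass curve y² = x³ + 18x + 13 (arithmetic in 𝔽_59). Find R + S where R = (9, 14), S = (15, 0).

(9, 14) + (15, 0). λ = (0 - 14)/(15 - 9) ≡ 45/6 mod 59. 6⁻¹ ≡ 10 (mod 59) since 6·10 = 60 ≡ 1, so λ ≡ 37.
  x = λ² - 9 - 15 = 1369 - 24 ≡ 47; y = λ·(9 - 47) - 14 ≡ 55. → (47, 55)

(47, 55)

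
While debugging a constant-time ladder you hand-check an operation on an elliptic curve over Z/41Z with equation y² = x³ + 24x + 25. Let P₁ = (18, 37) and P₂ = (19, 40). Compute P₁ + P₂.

(18, 37) + (19, 40). λ = (40 - 37)/(19 - 18) ≡ 3/1 mod 41. 1⁻¹ ≡ 1 (mod 41) since 1·1 = 1 ≡ 1, so λ ≡ 3.
  x = λ² - 18 - 19 = 9 - 37 ≡ 13; y = λ·(18 - 13) - 37 ≡ 19. → (13, 19)

(13, 19)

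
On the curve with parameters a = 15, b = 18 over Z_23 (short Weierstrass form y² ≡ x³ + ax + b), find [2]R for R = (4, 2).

(0, 15)

tangent at (4, 2): λ = (3·4² + 15)/(2·2) ≡ 17/4. 4⁻¹ ≡ 6 (mod 23) since 4·6 = 24 ≡ 1, so λ ≡ 17·6 ≡ 10.
  x = λ² - 4 - 4 = 100 - 8 ≡ 0; y = λ·(4 - 0) - 2 ≡ 15. → (0, 15)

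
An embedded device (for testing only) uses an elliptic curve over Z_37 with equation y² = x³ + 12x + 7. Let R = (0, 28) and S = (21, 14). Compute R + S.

(0, 28) + (21, 14). λ = (14 - 28)/(21 - 0) ≡ 23/21 mod 37. 21⁻¹ ≡ 30 (mod 37), so λ ≡ 24.
  x = λ² - 0 - 21 = 576 - 21 ≡ 0; y = λ·(0 - 0) - 28 ≡ 9. → (0, 9)

(0, 9)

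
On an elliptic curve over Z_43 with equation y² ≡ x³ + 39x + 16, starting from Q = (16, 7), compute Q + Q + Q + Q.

Repeated addition: build up to 4Q.
2Q: tangent at (16, 7): λ = (3·16² + 39)/(2·7) ≡ 33/14. 14⁻¹ ≡ 40 (mod 43) since 14·40 = 560 ≡ 1, so λ ≡ 33·40 ≡ 30.
  x = λ² - 16 - 16 = 900 - 32 ≡ 8; y = λ·(16 - 8) - 7 ≡ 18. → (8, 18)
3Q: (8, 18) + (16, 7). λ = (7 - 18)/(16 - 8) ≡ 32/8 mod 43. 8⁻¹ ≡ 27 (mod 43), so λ ≡ 4.
  x = λ² - 8 - 16 = 16 - 24 ≡ 35; y = λ·(8 - 35) - 18 ≡ 3. → (35, 3)
4Q: (35, 3) + (16, 7). λ = (7 - 3)/(16 - 35) ≡ 4/24 mod 43. 24⁻¹ ≡ 9 (mod 43) since 24·9 = 216 ≡ 1, so λ ≡ 36.
  x = λ² - 35 - 16 = 1296 - 51 ≡ 41; y = λ·(35 - 41) - 3 ≡ 39. → (41, 39)

(41, 39)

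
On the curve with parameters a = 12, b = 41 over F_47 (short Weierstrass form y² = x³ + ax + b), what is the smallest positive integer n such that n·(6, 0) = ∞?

2P: (6, 0) + (6, 0): same x and y₁ ≡ -y₂, so the sum is ∞.
2P = ∞, so the order is 2.

2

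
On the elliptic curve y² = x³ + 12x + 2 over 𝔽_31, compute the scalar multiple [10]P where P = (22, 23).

O

Repeated addition: build up to 10P.
2P: tangent at (22, 23): λ = (3·22² + 12)/(2·23) ≡ 7/15. 15⁻¹ ≡ 29 (mod 31), so λ ≡ 7·29 ≡ 17.
  x = λ² - 22 - 22 = 289 - 44 ≡ 28; y = λ·(22 - 28) - 23 ≡ 30. → (28, 30)
3P: (28, 30) + (22, 23). λ = (23 - 30)/(22 - 28) ≡ 24/25 mod 31. 25⁻¹ ≡ 5 (mod 31) since 25·5 = 125 ≡ 1, so λ ≡ 27.
  x = λ² - 28 - 22 = 729 - 50 ≡ 28; y = λ·(28 - 28) - 30 ≡ 1. → (28, 1)
4P: (28, 1) + (22, 23). λ = (23 - 1)/(22 - 28) ≡ 22/25 mod 31. 25⁻¹ ≡ 5 (mod 31) since 25·5 = 125 ≡ 1, so λ ≡ 17.
  x = λ² - 28 - 22 = 289 - 50 ≡ 22; y = λ·(28 - 22) - 1 ≡ 8. → (22, 8)
5P: (22, 8) + (22, 23): same x and y₁ ≡ -y₂, so the sum is the point at infinity.
6P: the point at infinity + (22, 23) = (22, 23) (identity).
7P: tangent at (22, 23): λ = (3·22² + 12)/(2·23) ≡ 7/15. 15⁻¹ ≡ 29 (mod 31) since 15·29 = 435 ≡ 1, so λ ≡ 7·29 ≡ 17.
  x = λ² - 22 - 22 = 289 - 44 ≡ 28; y = λ·(22 - 28) - 23 ≡ 30. → (28, 30)
8P: (28, 30) + (22, 23). λ = (23 - 30)/(22 - 28) ≡ 24/25 mod 31. 25⁻¹ ≡ 5 (mod 31), so λ ≡ 27.
  x = λ² - 28 - 22 = 729 - 50 ≡ 28; y = λ·(28 - 28) - 30 ≡ 1. → (28, 1)
9P: (28, 1) + (22, 23). λ = (23 - 1)/(22 - 28) ≡ 22/25 mod 31. 25⁻¹ ≡ 5 (mod 31), so λ ≡ 17.
  x = λ² - 28 - 22 = 289 - 50 ≡ 22; y = λ·(28 - 22) - 1 ≡ 8. → (22, 8)
10P: (22, 8) + (22, 23): same x and y₁ ≡ -y₂, so the sum is the point at infinity.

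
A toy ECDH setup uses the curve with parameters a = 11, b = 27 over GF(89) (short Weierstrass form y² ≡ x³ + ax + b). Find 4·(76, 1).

Write P = (76, 1).
Repeated addition: build up to 4P.
2P: tangent at (76, 1): λ = (3·76² + 11)/(2·1) ≡ 73/2. 2⁻¹ ≡ 45 (mod 89), so λ ≡ 73·45 ≡ 81.
  x = λ² - 76 - 76 = 6561 - 152 ≡ 1; y = λ·(76 - 1) - 1 ≡ 22. → (1, 22)
3P: (1, 22) + (76, 1). λ = (1 - 22)/(76 - 1) ≡ 68/75 mod 89. 75⁻¹ ≡ 19 (mod 89), so λ ≡ 46.
  x = λ² - 1 - 76 = 2116 - 77 ≡ 81; y = λ·(1 - 81) - 22 ≡ 36. → (81, 36)
4P: (81, 36) + (76, 1). λ = (1 - 36)/(76 - 81) ≡ 54/84 mod 89. 84⁻¹ ≡ 71 (mod 89), so λ ≡ 7.
  x = λ² - 81 - 76 = 49 - 157 ≡ 70; y = λ·(81 - 70) - 36 ≡ 41. → (70, 41)

(70, 41)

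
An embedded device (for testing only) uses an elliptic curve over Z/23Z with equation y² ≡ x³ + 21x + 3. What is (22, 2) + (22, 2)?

(15, 17)

tangent at (22, 2): λ = (3·22² + 21)/(2·2) ≡ 1/4. 4⁻¹ ≡ 6 (mod 23) since 4·6 = 24 ≡ 1, so λ ≡ 1·6 ≡ 6.
  x = λ² - 22 - 22 = 36 - 44 ≡ 15; y = λ·(22 - 15) - 2 ≡ 17. → (15, 17)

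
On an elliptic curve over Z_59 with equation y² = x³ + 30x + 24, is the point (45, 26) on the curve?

no

y² = 26² ≡ 27; x³ + 30x + 24 = 92499 ≡ 46 (mod 59). 27 ≠ 46.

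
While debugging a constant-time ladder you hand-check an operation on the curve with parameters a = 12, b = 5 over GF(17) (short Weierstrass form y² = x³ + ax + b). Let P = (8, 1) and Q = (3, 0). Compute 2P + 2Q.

First 2P:
Repeated addition: build up to 2P.
2P: tangent at (8, 1): λ = (3·8² + 12)/(2·1) ≡ 0/2. 2⁻¹ ≡ 9 (mod 17), so λ ≡ 0·9 ≡ 0.
  x = λ² - 8 - 8 = 0 - 16 ≡ 1; y = λ·(8 - 1) - 1 ≡ 16. → (1, 16)
2P = (1, 16).
Next 2Q:
Repeated addition: build up to 2Q.
2Q: (3, 0) + (3, 0): same x and y₁ ≡ -y₂, so the sum is ∞.
2Q = ∞.
Finally 2P + 2Q:
(1, 16) + ∞ = (1, 16) (identity).

(1, 16)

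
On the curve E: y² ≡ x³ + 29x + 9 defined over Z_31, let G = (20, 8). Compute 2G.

tangent at (20, 8): λ = (3·20² + 29)/(2·8) ≡ 20/16. 16⁻¹ ≡ 2 (mod 31), so λ ≡ 20·2 ≡ 9.
  x = λ² - 20 - 20 = 81 - 40 ≡ 10; y = λ·(20 - 10) - 8 ≡ 20. → (10, 20)

(10, 20)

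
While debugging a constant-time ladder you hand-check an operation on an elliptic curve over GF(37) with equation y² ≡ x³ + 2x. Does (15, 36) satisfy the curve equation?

y² = 36² ≡ 1; x³ + 2x + 0 = 3405 ≡ 1 (mod 37). 1 = 1.

yes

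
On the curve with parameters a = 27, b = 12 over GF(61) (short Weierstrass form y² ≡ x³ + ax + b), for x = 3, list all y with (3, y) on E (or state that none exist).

x³ + 27x + 12 = 120 ≡ 59 (mod 61).
59 is a non-residue mod 61; no y exists.

none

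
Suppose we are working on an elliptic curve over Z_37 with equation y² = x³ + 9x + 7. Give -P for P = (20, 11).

-(20, 11) = (20, -11 mod 37) = (20, 26).

(20, 26)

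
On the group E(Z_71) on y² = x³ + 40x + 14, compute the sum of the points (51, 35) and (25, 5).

(51, 35) + (25, 5). λ = (5 - 35)/(25 - 51) ≡ 41/45 mod 71. 45⁻¹ ≡ 30 (mod 71), so λ ≡ 23.
  x = λ² - 51 - 25 = 529 - 76 ≡ 27; y = λ·(51 - 27) - 35 ≡ 20. → (27, 20)

(27, 20)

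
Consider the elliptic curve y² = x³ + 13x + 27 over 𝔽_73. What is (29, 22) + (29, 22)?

tangent at (29, 22): λ = (3·29² + 13)/(2·22) ≡ 54/44. 44⁻¹ ≡ 5 (mod 73) since 44·5 = 220 ≡ 1, so λ ≡ 54·5 ≡ 51.
  x = λ² - 29 - 29 = 2601 - 58 ≡ 61; y = λ·(29 - 61) - 22 ≡ 25. → (61, 25)

(61, 25)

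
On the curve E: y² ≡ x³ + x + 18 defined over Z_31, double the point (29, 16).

tangent at (29, 16): λ = (3·29² + 1)/(2·16) ≡ 13/1. 1⁻¹ ≡ 1 (mod 31) since 1·1 = 1 ≡ 1, so λ ≡ 13·1 ≡ 13.
  x = λ² - 29 - 29 = 169 - 58 ≡ 18; y = λ·(29 - 18) - 16 ≡ 3. → (18, 3)

(18, 3)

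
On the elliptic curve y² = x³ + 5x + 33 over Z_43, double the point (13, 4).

(28, 25)

tangent at (13, 4): λ = (3·13² + 5)/(2·4) ≡ 39/8. 8⁻¹ ≡ 27 (mod 43) since 8·27 = 216 ≡ 1, so λ ≡ 39·27 ≡ 21.
  x = λ² - 13 - 13 = 441 - 26 ≡ 28; y = λ·(13 - 28) - 4 ≡ 25. → (28, 25)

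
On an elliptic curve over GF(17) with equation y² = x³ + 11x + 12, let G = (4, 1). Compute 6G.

(8, 0)

Double-and-add on 6 = (110)₂. Start with G = (4, 1) for the leading 1-bit.
double: tangent at (4, 1): λ = (3·4² + 11)/(2·1) ≡ 8/2. 2⁻¹ ≡ 9 (mod 17) since 2·9 = 18 ≡ 1, so λ ≡ 8·9 ≡ 4.
  x = λ² - 4 - 4 = 16 - 8 ≡ 8; y = λ·(4 - 8) - 1 ≡ 0. → (8, 0)
add G: (8, 0) + (4, 1). λ = (1 - 0)/(4 - 8) ≡ 1/13 mod 17. 13⁻¹ ≡ 4 (mod 17) since 13·4 = 52 ≡ 1, so λ ≡ 4.
  x = λ² - 8 - 4 = 16 - 12 ≡ 4; y = λ·(8 - 4) - 0 ≡ 16. → (4, 16)
double: tangent at (4, 16): λ = (3·4² + 11)/(2·16) ≡ 8/15. 15⁻¹ ≡ 8 (mod 17), so λ ≡ 8·8 ≡ 13.
  x = λ² - 4 - 4 = 169 - 8 ≡ 8; y = λ·(4 - 8) - 16 ≡ 0. → (8, 0)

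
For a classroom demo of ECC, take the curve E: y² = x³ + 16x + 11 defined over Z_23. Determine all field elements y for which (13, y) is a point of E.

x³ + 16x + 11 = 2416 ≡ 1 (mod 23).
Square roots of 1 mod 23: 1 and 22 (since 1² = 1 ≡ 1).

1, 22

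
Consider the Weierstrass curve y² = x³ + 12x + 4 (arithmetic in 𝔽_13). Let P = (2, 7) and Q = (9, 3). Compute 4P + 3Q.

First 4P:
Double-and-add on 4 = (100)₂. Start with P = (2, 7) for the leading 1-bit.
double: tangent at (2, 7): λ = (3·2² + 12)/(2·7) ≡ 11/1. 1⁻¹ ≡ 1 (mod 13), so λ ≡ 11·1 ≡ 11.
  x = λ² - 2 - 2 = 121 - 4 ≡ 0; y = λ·(2 - 0) - 7 ≡ 2. → (0, 2)
double: tangent at (0, 2): λ = (3·0² + 12)/(2·2) ≡ 12/4. 4⁻¹ ≡ 10 (mod 13), so λ ≡ 12·10 ≡ 3.
  x = λ² - 0 - 0 = 9 - 0 ≡ 9; y = λ·(0 - 9) - 2 ≡ 10. → (9, 10)
4P = (9, 10).
Next 3Q:
Repeated addition: build up to 3Q.
2Q: tangent at (9, 3): λ = (3·9² + 12)/(2·3) ≡ 8/6. 6⁻¹ ≡ 11 (mod 13), so λ ≡ 8·11 ≡ 10.
  x = λ² - 9 - 9 = 100 - 18 ≡ 4; y = λ·(9 - 4) - 3 ≡ 8. → (4, 8)
3Q: (4, 8) + (9, 3). λ = (3 - 8)/(9 - 4) ≡ 8/5 mod 13. 5⁻¹ ≡ 8 (mod 13), so λ ≡ 12.
  x = λ² - 4 - 9 = 144 - 13 ≡ 1; y = λ·(4 - 1) - 8 ≡ 2. → (1, 2)
3Q = (1, 2).
Finally 4P + 3Q:
(9, 10) + (1, 2). λ = (2 - 10)/(1 - 9) ≡ 5/5 mod 13. 5⁻¹ ≡ 8 (mod 13) since 5·8 = 40 ≡ 1, so λ ≡ 1.
  x = λ² - 9 - 1 = 1 - 10 ≡ 4; y = λ·(9 - 4) - 10 ≡ 8. → (4, 8)

(4, 8)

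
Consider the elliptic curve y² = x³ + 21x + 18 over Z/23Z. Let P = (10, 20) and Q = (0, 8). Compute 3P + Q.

(9, 19)

First 3P:
Repeated addition: build up to 3P.
2P: tangent at (10, 20): λ = (3·10² + 21)/(2·20) ≡ 22/17. 17⁻¹ ≡ 19 (mod 23), so λ ≡ 22·19 ≡ 4.
  x = λ² - 10 - 10 = 16 - 20 ≡ 19; y = λ·(10 - 19) - 20 ≡ 13. → (19, 13)
3P: (19, 13) + (10, 20). λ = (20 - 13)/(10 - 19) ≡ 7/14 mod 23. 14⁻¹ ≡ 5 (mod 23), so λ ≡ 12.
  x = λ² - 19 - 10 = 144 - 29 ≡ 0; y = λ·(19 - 0) - 13 ≡ 8. → (0, 8)
3P = (0, 8).
Finally 3P + Q:
tangent at (0, 8): λ = (3·0² + 21)/(2·8) ≡ 21/16. 16⁻¹ ≡ 13 (mod 23), so λ ≡ 21·13 ≡ 20.
  x = λ² - 0 - 0 = 400 - 0 ≡ 9; y = λ·(0 - 9) - 8 ≡ 19. → (9, 19)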